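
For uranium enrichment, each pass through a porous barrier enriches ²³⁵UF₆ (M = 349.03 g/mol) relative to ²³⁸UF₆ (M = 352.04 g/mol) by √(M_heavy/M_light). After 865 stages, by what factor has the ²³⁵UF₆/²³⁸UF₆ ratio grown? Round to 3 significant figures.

41.0

Overall factor = α^865 with α = √(352.04/349.03), i.e. (352.04/349.03)^(865/2).
= 1.00862^(865/2) = 41.0.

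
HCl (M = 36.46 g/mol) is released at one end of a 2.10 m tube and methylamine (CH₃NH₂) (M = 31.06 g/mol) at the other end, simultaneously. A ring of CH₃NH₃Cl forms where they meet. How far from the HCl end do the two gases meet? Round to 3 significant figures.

1.01 m

The fronts meet when d_HCl + d_CH₃NH₂ = L with d_HCl/d_CH₃NH₂ = √(M_CH₃NH₂/M_HCl) (Graham's law). Here √(M_CH₃NH₂/M_HCl) = √(31.06/36.46) = 0.9230.
With d_HCl + d_CH₃NH₂ = 2.10 m, d_CH₃NH₂ = 2.10/(1 + 0.9230) = 1.092 m.
d_HCl = 2.10 − 1.092 = 1.01 m.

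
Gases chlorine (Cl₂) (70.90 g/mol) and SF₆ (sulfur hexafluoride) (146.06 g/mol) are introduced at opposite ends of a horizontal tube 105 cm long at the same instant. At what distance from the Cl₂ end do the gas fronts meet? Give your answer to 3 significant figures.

61.9 cm

Distances travelled in equal time are proportional to diffusion rates, so d_Cl₂/d_SF₆ = √(M_SF₆/M_Cl₂) = √(146.06/70.90) = 1.435.
With d_Cl₂ + d_SF₆ = 105 cm, d_SF₆ = 105/(1 + 1.435) = 43.12 cm.
d_Cl₂ = 105 − 43.12 = 61.9 cm.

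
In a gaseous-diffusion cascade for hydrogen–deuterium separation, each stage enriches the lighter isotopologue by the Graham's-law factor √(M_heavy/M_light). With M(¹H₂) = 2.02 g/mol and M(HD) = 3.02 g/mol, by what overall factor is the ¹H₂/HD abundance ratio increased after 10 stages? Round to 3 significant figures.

Overall factor = α^10 with α = √(3.02/2.02), i.e. (3.02/2.02)^(10/2).
= 1.49505^5 = 7.47.

7.47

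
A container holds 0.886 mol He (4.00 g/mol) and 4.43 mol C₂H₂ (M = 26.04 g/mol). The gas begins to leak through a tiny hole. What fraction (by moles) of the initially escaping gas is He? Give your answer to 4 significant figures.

0.3379

Effusion rate of each component ∝ n_i/√M_i (partial pressure × 1/√M).
x_He(eff) = (n_He/√M_He) / (n_He/√M_He + n_C₂H₂/√M_C₂H₂)
= (0.886/√4.00) / (0.886/√4.00 + 4.43/√26.04) = 0.4430/(0.4430 + 0.8681) = 0.3379.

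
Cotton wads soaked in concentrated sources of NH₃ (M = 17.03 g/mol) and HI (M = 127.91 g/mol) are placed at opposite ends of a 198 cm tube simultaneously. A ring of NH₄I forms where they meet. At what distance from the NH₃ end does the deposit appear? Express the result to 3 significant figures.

145 cm

Graham's law gives d_NH₃/d_HI = rate_NH₃/rate_HI = √(M_HI/M_NH₃) = √(127.91/17.03) = 2.741.
With d_NH₃ + d_HI = 198 cm, d_HI = 198/(1 + 2.741) = 52.93 cm.
d_NH₃ = 198 − 52.93 = 145 cm.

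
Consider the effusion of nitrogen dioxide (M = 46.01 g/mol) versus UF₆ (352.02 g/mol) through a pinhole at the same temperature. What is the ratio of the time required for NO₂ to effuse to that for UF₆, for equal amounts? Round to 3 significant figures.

Since effusion rate ∝ 1/√M, t_NO₂/t_UF₆ = √(M_NO₂/M_UF₆) = √(46.01/352.02) = √0.1307 = 0.362.

0.362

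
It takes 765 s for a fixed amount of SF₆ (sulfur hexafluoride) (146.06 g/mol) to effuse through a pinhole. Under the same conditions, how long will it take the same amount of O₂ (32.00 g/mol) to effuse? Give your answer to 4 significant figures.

358.1 s

Since effusion rate ∝ 1/√M, t_O₂/t_SF₆ = √(M_O₂/M_SF₆) = √(32.00/146.06) = √0.2191 = 0.4681.
So the time for O₂ is 765 × 0.4681 = 358.1 s.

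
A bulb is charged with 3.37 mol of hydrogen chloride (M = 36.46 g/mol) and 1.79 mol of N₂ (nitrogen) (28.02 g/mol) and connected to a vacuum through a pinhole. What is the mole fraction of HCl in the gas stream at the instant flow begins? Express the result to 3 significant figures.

Effusion rate of each component ∝ n_i/√M_i (partial pressure × 1/√M).
So x_HCl in the escaping gas = (n_HCl/√M_HCl) / Σ(n_i/√M_i)
= (3.37/√36.46) / (3.37/√36.46 + 1.79/√28.02) = 0.5581/(0.5581 + 0.3382) = 0.623.

0.623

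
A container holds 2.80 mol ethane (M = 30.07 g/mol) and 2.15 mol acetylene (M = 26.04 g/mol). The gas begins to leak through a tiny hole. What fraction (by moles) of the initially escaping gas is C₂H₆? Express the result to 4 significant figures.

0.5479

Effusion rate of each component ∝ n_i/√M_i (partial pressure × 1/√M).
Mole fraction of C₂H₆ in the effusate = (n_C₂H₆/√M_C₂H₆) / (n_C₂H₆/√M_C₂H₆ + n_C₂H₂/√M_C₂H₂)
= (2.80/√30.07) / (2.80/√30.07 + 2.15/√26.04) = 0.5106/(0.5106 + 0.4213) = 0.5479.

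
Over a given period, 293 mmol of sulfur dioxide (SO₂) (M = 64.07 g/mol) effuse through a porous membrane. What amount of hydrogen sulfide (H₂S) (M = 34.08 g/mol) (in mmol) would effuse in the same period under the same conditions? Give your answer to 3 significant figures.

402 mmol

By Graham's law, rate_H₂S/rate_SO₂ = √(M_SO₂/M_H₂S) = √(64.07/34.08) = √1.880 = 1.371.
So the amount for H₂S is 293 × 1.371 = 402 mmol.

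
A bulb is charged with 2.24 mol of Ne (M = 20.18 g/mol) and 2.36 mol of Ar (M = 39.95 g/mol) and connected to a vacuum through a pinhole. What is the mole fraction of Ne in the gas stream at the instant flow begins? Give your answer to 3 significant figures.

The effusion rate of species i is ∝ p_i/√M_i ∝ n_i/√M_i.
Mole fraction of Ne in the effusate = (n_Ne/√M_Ne) / (n_Ne/√M_Ne + n_Ar/√M_Ar)
= (2.24/√20.18) / (2.24/√20.18 + 2.36/√39.95) = 0.4986/(0.4986 + 0.3734) = 0.572.

0.572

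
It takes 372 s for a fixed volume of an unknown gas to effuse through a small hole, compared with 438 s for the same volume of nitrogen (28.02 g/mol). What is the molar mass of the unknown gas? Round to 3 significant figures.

20.2 g/mol

Graham's law gives t_X/t_N₂ = √(M_X/M_N₂).
372/438 = 0.8493 = √(M_X/28.02)
M_X = 28.02 × 0.8493² = 28.02 × 0.7213 = 20.2 g/mol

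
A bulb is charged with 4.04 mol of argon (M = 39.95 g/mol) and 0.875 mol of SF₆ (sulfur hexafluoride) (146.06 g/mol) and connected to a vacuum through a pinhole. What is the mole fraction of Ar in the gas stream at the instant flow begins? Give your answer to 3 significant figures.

0.898

Effusion rate of each component ∝ n_i/√M_i (partial pressure × 1/√M).
x_Ar(eff) = (n_Ar/√M_Ar) / (n_Ar/√M_Ar + n_SF₆/√M_SF₆)
= (4.04/√39.95) / (4.04/√39.95 + 0.875/√146.06) = 0.6392/(0.6392 + 0.07240) = 0.898.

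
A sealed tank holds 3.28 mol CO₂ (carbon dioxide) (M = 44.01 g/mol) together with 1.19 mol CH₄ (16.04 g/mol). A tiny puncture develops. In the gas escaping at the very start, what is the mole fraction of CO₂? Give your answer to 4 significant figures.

Rate_i ∝ x_i/√M_i (Graham's law weighted by mole fraction), so the effusate composition follows n_i/√M_i.
Mole fraction of CO₂ in the effusate = (n_CO₂/√M_CO₂) / (n_CO₂/√M_CO₂ + n_CH₄/√M_CH₄)
= (3.28/√44.01) / (3.28/√44.01 + 1.19/√16.04) = 0.4944/(0.4944 + 0.2971) = 0.6246.

0.6246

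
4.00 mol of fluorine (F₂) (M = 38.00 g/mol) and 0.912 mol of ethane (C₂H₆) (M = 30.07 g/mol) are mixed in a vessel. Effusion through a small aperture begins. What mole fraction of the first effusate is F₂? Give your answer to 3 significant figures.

0.796

Rate_i ∝ x_i/√M_i (Graham's law weighted by mole fraction), so the effusate composition follows n_i/√M_i.
x_F₂(eff) = (n_F₂/√M_F₂) / (n_F₂/√M_F₂ + n_C₂H₆/√M_C₂H₆)
= (4.00/√38.00) / (4.00/√38.00 + 0.912/√30.07) = 0.6489/(0.6489 + 0.1663) = 0.796.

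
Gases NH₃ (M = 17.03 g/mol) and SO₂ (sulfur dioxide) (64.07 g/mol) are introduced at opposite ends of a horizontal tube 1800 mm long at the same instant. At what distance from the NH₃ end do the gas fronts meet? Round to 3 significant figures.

1190 mm

In equal time, each gas travels a distance ∝ its rate ∝ 1/√M, so d_NH₃/d_SO₂ = √(M_SO₂/M_NH₃) = √(64.07/17.03) = 1.940.
With d_NH₃ + d_SO₂ = 1800 mm, d_SO₂ = 1800/(1 + 1.940) = 612.3 mm.
d_NH₃ = 1800 − 612.3 = 1190 mm.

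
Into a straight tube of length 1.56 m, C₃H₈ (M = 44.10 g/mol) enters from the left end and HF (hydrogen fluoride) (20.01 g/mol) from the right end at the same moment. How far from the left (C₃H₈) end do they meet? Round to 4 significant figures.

In equal time, each gas travels a distance ∝ its rate ∝ 1/√M, so d_C₃H₈/d_HF = √(M_HF/M_C₃H₈) = √(20.01/44.10) = 0.6736.
With d_C₃H₈ + d_HF = 1.56 m, d_HF = 1.56/(1 + 0.6736) = 0.9321 m.
d_C₃H₈ = 1.56 − 0.9321 = 0.6279 m.

0.6279 m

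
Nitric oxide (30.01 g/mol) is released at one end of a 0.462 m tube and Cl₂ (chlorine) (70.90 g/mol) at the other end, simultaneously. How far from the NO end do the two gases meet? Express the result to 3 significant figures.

0.280 m

Graham's law gives d_NO/d_Cl₂ = rate_NO/rate_Cl₂ = √(M_Cl₂/M_NO) = √(70.90/30.01) = 1.537.
With d_NO + d_Cl₂ = 0.462 m, d_Cl₂ = 0.462/(1 + 1.537) = 0.1821 m.
d_NO = 0.462 − 0.1821 = 0.280 m.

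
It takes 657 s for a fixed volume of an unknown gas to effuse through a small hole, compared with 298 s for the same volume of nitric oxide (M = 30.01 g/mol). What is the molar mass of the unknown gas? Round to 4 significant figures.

145.9 g/mol

Graham's law gives t_X/t_NO = √(M_X/M_NO).
657/298 = 2.205 = √(M_X/30.01)
M_X = 30.01 × 2.205² = 30.01 × 4.861 = 145.9 g/mol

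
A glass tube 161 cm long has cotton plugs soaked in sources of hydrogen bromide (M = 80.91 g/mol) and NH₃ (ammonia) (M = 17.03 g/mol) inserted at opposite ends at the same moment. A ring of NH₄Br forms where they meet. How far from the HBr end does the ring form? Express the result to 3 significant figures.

In equal time, each gas travels a distance ∝ its rate ∝ 1/√M, so d_HBr/d_NH₃ = √(M_NH₃/M_HBr) = √(17.03/80.91) = 0.4588.
With d_HBr + d_NH₃ = 161 cm, d_NH₃ = 161/(1 + 0.4588) = 110.4 cm.
d_HBr = 161 − 110.4 = 50.6 cm.

50.6 cm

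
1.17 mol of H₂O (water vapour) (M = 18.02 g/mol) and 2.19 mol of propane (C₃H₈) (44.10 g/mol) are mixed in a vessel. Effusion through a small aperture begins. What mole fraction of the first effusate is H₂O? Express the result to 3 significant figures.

Each component's effusion rate ∝ (its partial pressure)·(1/√M) ∝ n_i/√M_i.
x_H₂O(eff) = (n_H₂O/√M_H₂O) / (n_H₂O/√M_H₂O + n_C₃H₈/√M_C₃H₈)
= (1.17/√18.02) / (1.17/√18.02 + 2.19/√44.10) = 0.2756/(0.2756 + 0.3298) = 0.455.

0.455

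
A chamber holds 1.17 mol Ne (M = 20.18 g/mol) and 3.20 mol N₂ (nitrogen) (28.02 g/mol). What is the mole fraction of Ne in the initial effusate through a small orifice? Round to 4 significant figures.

Each component's effusion rate ∝ (its partial pressure)·(1/√M) ∝ n_i/√M_i.
So x_Ne in the escaping gas = (n_Ne/√M_Ne) / Σ(n_i/√M_i)
= (1.17/√20.18) / (1.17/√20.18 + 3.20/√28.02) = 0.2605/(0.2605 + 0.6045) = 0.3011.

0.3011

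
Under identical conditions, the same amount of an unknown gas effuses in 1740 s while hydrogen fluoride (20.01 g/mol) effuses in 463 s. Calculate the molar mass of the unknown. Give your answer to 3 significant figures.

283 g/mol

From Graham's law, t_X/t_HF = √(M_X/M_HF).
1740/463 = 3.758 = √(M_X/20.01)
M_X = 20.01 × 3.758² = 20.01 × 14.12 = 283 g/mol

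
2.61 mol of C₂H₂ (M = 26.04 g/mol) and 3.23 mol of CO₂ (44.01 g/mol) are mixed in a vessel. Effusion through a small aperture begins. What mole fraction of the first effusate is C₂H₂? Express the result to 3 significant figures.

0.512

Each component's effusion rate ∝ (its partial pressure)·(1/√M) ∝ n_i/√M_i.
So x_C₂H₂ in the escaping gas = (n_C₂H₂/√M_C₂H₂) / Σ(n_i/√M_i)
= (2.61/√26.04) / (2.61/√26.04 + 3.23/√44.01) = 0.5115/(0.5115 + 0.4869) = 0.512.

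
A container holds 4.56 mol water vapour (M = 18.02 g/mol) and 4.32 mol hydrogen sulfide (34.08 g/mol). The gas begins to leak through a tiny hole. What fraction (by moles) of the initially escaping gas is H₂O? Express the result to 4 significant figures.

Each component's effusion rate ∝ (its partial pressure)·(1/√M) ∝ n_i/√M_i.
So x_H₂O in the escaping gas = (n_H₂O/√M_H₂O) / Σ(n_i/√M_i)
= (4.56/√18.02) / (4.56/√18.02 + 4.32/√34.08) = 1.074/(1.074 + 0.7400) = 0.5921.

0.5921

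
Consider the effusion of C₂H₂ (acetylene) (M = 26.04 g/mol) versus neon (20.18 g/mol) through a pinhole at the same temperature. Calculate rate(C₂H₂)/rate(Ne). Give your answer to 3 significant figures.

By Graham's law, rate_C₂H₂/rate_Ne = √(M_Ne/M_C₂H₂) = √(20.18/26.04) = √0.7750 = 0.880.

0.880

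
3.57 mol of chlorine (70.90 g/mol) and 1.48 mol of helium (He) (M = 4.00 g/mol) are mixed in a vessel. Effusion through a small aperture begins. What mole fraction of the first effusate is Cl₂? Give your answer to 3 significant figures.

0.364

Each component's effusion rate ∝ (its partial pressure)·(1/√M) ∝ n_i/√M_i.
So x_Cl₂ in the escaping gas = (n_Cl₂/√M_Cl₂) / Σ(n_i/√M_i)
= (3.57/√70.90) / (3.57/√70.90 + 1.48/√4.00) = 0.4240/(0.4240 + 0.7400) = 0.364.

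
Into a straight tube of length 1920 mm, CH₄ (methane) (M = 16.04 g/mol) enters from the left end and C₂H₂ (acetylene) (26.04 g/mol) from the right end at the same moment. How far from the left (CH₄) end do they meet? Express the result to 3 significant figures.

1080 mm

In equal time, each gas travels a distance ∝ its rate ∝ 1/√M, so d_CH₄/d_C₂H₂ = √(M_C₂H₂/M_CH₄) = √(26.04/16.04) = 1.274.
With d_CH₄ + d_C₂H₂ = 1920 mm, d_C₂H₂ = 1920/(1 + 1.274) = 844.3 mm.
d_CH₄ = 1920 − 844.3 = 1080 mm.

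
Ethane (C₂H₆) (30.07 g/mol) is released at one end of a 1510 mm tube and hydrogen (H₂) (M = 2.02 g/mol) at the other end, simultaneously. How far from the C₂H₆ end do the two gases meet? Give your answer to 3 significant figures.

311 mm

Distances travelled in equal time are proportional to diffusion rates, so d_C₂H₆/d_H₂ = √(M_H₂/M_C₂H₆) = √(2.02/30.07) = 0.2592.
With d_C₂H₆ + d_H₂ = 1510 mm, d_H₂ = 1510/(1 + 0.2592) = 1199 mm.
d_C₂H₆ = 1510 − 1199 = 311 mm.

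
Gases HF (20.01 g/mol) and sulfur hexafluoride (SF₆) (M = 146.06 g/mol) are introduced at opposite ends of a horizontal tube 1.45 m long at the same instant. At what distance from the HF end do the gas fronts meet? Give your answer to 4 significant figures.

The fronts meet when d_HF + d_SF₆ = L with d_HF/d_SF₆ = √(M_SF₆/M_HF) (Graham's law). Here √(M_SF₆/M_HF) = √(146.06/20.01) = 2.702.
With d_HF + d_SF₆ = 1.45 m, d_SF₆ = 1.45/(1 + 2.702) = 0.3917 m.
d_HF = 1.45 − 0.3917 = 1.058 m.

1.058 m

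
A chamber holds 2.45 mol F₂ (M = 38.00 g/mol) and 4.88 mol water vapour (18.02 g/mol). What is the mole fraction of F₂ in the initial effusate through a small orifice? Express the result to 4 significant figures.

Each component's effusion rate ∝ (its partial pressure)·(1/√M) ∝ n_i/√M_i.
x_F₂(eff) = (n_F₂/√M_F₂) / (n_F₂/√M_F₂ + n_H₂O/√M_H₂O)
= (2.45/√38.00) / (2.45/√38.00 + 4.88/√18.02) = 0.3974/(0.3974 + 1.150) = 0.2569.

0.2569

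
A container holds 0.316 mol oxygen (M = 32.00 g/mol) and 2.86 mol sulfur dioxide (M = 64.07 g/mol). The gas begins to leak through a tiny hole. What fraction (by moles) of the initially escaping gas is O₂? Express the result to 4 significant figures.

0.1352

Effusion rate of each component ∝ n_i/√M_i (partial pressure × 1/√M).
So x_O₂ in the escaping gas = (n_O₂/√M_O₂) / Σ(n_i/√M_i)
= (0.316/√32.00) / (0.316/√32.00 + 2.86/√64.07) = 0.05586/(0.05586 + 0.3573) = 0.1352.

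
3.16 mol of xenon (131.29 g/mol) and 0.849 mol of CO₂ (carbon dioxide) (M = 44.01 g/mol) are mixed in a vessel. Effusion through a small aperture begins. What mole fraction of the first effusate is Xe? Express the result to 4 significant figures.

Rate_i ∝ x_i/√M_i (Graham's law weighted by mole fraction), so the effusate composition follows n_i/√M_i.
Mole fraction of Xe in the effusate = (n_Xe/√M_Xe) / (n_Xe/√M_Xe + n_CO₂/√M_CO₂)
= (3.16/√131.29) / (3.16/√131.29 + 0.849/√44.01) = 0.2758/(0.2758 + 0.1280) = 0.6830.

0.6830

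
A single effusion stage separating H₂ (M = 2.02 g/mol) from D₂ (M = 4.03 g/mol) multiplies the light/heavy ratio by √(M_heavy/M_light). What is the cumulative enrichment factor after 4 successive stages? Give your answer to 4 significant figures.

After 4 stages the ratio has grown by (√(4.03/2.02))^4 = (4.03/2.02)^(4/2).
= 1.99505^2 = 3.980.

3.980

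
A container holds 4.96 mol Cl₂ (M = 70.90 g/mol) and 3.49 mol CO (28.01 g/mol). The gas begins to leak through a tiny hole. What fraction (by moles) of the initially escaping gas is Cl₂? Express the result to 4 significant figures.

The effusion rate of species i is ∝ p_i/√M_i ∝ n_i/√M_i.
Mole fraction of Cl₂ in the effusate = (n_Cl₂/√M_Cl₂) / (n_Cl₂/√M_Cl₂ + n_CO/√M_CO)
= (4.96/√70.90) / (4.96/√70.90 + 3.49/√28.01) = 0.5891/(0.5891 + 0.6594) = 0.4718.

0.4718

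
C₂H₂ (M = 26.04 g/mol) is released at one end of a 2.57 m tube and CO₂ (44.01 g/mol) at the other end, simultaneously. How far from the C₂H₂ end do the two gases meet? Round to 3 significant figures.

Distances travelled in equal time are proportional to diffusion rates, so d_C₂H₂/d_CO₂ = √(M_CO₂/M_C₂H₂) = √(44.01/26.04) = 1.300.
With d_C₂H₂ + d_CO₂ = 2.57 m, d_CO₂ = 2.57/(1 + 1.300) = 1.117 m.
d_C₂H₂ = 2.57 − 1.117 = 1.45 m.

1.45 m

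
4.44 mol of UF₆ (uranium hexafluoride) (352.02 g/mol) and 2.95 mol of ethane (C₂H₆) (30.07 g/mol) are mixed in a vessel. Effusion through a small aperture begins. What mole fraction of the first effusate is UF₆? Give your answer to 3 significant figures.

Effusion rate of each component ∝ n_i/√M_i (partial pressure × 1/√M).
x_UF₆(eff) = (n_UF₆/√M_UF₆) / (n_UF₆/√M_UF₆ + n_C₂H₆/√M_C₂H₆)
= (4.44/√352.02) / (4.44/√352.02 + 2.95/√30.07) = 0.2366/(0.2366 + 0.5380) = 0.306.

0.306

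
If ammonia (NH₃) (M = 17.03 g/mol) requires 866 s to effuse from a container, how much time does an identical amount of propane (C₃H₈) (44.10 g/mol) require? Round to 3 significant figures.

1390 s

Since effusion rate ∝ 1/√M, t_C₃H₈/t_NH₃ = √(M_C₃H₈/M_NH₃) = √(44.10/17.03) = √2.590 = 1.609.
So the time for C₃H₈ is 866 × 1.609 = 1390 s.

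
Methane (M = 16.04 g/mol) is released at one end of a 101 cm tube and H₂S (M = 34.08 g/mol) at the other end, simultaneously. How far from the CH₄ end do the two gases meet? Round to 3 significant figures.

59.9 cm

Distances travelled in equal time are proportional to diffusion rates, so d_CH₄/d_H₂S = √(M_H₂S/M_CH₄) = √(34.08/16.04) = 1.458.
With d_CH₄ + d_H₂S = 101 cm, d_H₂S = 101/(1 + 1.458) = 41.10 cm.
d_CH₄ = 101 − 41.10 = 59.9 cm.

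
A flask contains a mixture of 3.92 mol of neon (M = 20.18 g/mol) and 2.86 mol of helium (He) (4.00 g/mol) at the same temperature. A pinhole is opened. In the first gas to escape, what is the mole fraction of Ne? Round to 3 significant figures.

Each component's effusion rate ∝ (its partial pressure)·(1/√M) ∝ n_i/√M_i.
Mole fraction of Ne in the effusate = (n_Ne/√M_Ne) / (n_Ne/√M_Ne + n_He/√M_He)
= (3.92/√20.18) / (3.92/√20.18 + 2.86/√4.00) = 0.8726/(0.8726 + 1.430) = 0.379.

0.379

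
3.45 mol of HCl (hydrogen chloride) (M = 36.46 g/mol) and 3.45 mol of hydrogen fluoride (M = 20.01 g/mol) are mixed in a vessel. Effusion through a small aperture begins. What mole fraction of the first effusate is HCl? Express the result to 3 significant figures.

0.426

The effusion rate of species i is ∝ p_i/√M_i ∝ n_i/√M_i.
So x_HCl in the escaping gas = (n_HCl/√M_HCl) / Σ(n_i/√M_i)
= (3.45/√36.46) / (3.45/√36.46 + 3.45/√20.01) = 0.5714/(0.5714 + 0.7713) = 0.426.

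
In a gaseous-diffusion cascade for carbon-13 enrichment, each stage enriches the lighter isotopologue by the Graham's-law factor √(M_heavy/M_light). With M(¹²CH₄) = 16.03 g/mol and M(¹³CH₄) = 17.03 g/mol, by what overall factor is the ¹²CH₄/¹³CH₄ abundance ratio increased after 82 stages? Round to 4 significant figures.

11.95

After 82 stages the ratio has grown by (√(17.03/16.03))^82 = (17.03/16.03)^(82/2).
= 1.06238^41 = 11.95.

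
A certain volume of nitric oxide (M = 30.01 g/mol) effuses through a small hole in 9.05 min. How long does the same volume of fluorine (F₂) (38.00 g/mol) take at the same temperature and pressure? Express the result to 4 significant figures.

10.18 min

Using Graham's law: t_F₂/t_NO = √(M_F₂/M_NO) = √(38.00/30.01) = √1.266 = 1.125.
So the time for F₂ is 9.05 × 1.125 = 10.18 min.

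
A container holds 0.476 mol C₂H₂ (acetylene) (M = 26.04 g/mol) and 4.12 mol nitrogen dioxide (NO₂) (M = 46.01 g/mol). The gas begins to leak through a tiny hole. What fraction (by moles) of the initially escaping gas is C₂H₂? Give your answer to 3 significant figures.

0.133

Each component's effusion rate ∝ (its partial pressure)·(1/√M) ∝ n_i/√M_i.
So x_C₂H₂ in the escaping gas = (n_C₂H₂/√M_C₂H₂) / Σ(n_i/√M_i)
= (0.476/√26.04) / (0.476/√26.04 + 4.12/√46.01) = 0.09328/(0.09328 + 0.6074) = 0.133.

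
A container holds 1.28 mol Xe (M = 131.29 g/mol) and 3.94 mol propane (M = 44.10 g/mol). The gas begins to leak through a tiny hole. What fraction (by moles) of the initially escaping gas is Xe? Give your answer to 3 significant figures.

Each component's effusion rate ∝ (its partial pressure)·(1/√M) ∝ n_i/√M_i.
So x_Xe in the escaping gas = (n_Xe/√M_Xe) / Σ(n_i/√M_i)
= (1.28/√131.29) / (1.28/√131.29 + 3.94/√44.10) = 0.1117/(0.1117 + 0.5933) = 0.158.

0.158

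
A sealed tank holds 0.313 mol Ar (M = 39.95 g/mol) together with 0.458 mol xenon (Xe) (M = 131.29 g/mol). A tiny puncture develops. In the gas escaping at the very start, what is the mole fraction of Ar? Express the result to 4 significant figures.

Each component's effusion rate ∝ (its partial pressure)·(1/√M) ∝ n_i/√M_i.
x_Ar(eff) = (n_Ar/√M_Ar) / (n_Ar/√M_Ar + n_Xe/√M_Xe)
= (0.313/√39.95) / (0.313/√39.95 + 0.458/√131.29) = 0.04952/(0.04952 + 0.03997) = 0.5534.

0.5534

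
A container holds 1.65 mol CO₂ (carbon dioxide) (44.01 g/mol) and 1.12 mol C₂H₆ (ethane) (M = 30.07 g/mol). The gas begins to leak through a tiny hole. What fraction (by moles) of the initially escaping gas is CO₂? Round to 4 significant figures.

0.5491

Rate_i ∝ x_i/√M_i (Graham's law weighted by mole fraction), so the effusate composition follows n_i/√M_i.
So x_CO₂ in the escaping gas = (n_CO₂/√M_CO₂) / Σ(n_i/√M_i)
= (1.65/√44.01) / (1.65/√44.01 + 1.12/√30.07) = 0.2487/(0.2487 + 0.2042) = 0.5491.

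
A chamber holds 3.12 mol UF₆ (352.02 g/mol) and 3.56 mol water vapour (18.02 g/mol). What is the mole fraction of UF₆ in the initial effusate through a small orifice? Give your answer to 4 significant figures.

0.1655

Effusion rate of each component ∝ n_i/√M_i (partial pressure × 1/√M).
Mole fraction of UF₆ in the effusate = (n_UF₆/√M_UF₆) / (n_UF₆/√M_UF₆ + n_H₂O/√M_H₂O)
= (3.12/√352.02) / (3.12/√352.02 + 3.56/√18.02) = 0.1663/(0.1663 + 0.8386) = 0.1655.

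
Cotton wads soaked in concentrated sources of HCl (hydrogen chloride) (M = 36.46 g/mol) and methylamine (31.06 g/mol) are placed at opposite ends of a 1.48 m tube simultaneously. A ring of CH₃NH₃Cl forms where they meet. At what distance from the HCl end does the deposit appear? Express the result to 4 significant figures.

Graham's law gives d_HCl/d_CH₃NH₂ = rate_HCl/rate_CH₃NH₂ = √(M_CH₃NH₂/M_HCl) = √(31.06/36.46) = 0.9230.
With d_HCl + d_CH₃NH₂ = 1.48 m, d_CH₃NH₂ = 1.48/(1 + 0.9230) = 0.7696 m.
d_HCl = 1.48 − 0.7696 = 0.7104 m.

0.7104 m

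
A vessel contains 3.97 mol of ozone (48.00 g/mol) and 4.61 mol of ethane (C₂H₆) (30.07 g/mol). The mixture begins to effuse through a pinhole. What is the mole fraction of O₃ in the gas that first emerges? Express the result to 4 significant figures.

0.4053

The effusion rate of species i is ∝ p_i/√M_i ∝ n_i/√M_i.
So x_O₃ in the escaping gas = (n_O₃/√M_O₃) / Σ(n_i/√M_i)
= (3.97/√48.00) / (3.97/√48.00 + 4.61/√30.07) = 0.5730/(0.5730 + 0.8407) = 0.4053.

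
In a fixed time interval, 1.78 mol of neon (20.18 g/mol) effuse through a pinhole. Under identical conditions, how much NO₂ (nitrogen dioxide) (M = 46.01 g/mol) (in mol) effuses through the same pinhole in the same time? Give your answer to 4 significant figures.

1.179 mol

From Graham's law, rate_NO₂/rate_Ne = √(M_Ne/M_NO₂) = √(20.18/46.01) = √0.4386 = 0.6623.
So the amount for NO₂ is 1.78 × 0.6623 = 1.179 mol.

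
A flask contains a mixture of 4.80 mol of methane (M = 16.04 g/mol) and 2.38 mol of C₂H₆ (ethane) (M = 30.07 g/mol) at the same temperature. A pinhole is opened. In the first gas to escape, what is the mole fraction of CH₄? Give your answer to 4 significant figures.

Each component's effusion rate ∝ (its partial pressure)·(1/√M) ∝ n_i/√M_i.
So x_CH₄ in the escaping gas = (n_CH₄/√M_CH₄) / Σ(n_i/√M_i)
= (4.80/√16.04) / (4.80/√16.04 + 2.38/√30.07) = 1.199/(1.199 + 0.4340) = 0.7341.

0.7341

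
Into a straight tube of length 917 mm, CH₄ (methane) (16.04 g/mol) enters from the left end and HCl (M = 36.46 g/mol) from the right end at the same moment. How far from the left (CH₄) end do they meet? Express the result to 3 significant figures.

551 mm

Distances travelled in equal time are proportional to diffusion rates, so d_CH₄/d_HCl = √(M_HCl/M_CH₄) = √(36.46/16.04) = 1.508.
With d_CH₄ + d_HCl = 917 mm, d_HCl = 917/(1 + 1.508) = 365.7 mm.
d_CH₄ = 917 − 365.7 = 551 mm.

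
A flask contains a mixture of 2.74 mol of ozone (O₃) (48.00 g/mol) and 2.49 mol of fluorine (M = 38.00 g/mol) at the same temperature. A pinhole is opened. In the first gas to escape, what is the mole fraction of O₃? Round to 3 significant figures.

Effusion rate of each component ∝ n_i/√M_i (partial pressure × 1/√M).
Mole fraction of O₃ in the effusate = (n_O₃/√M_O₃) / (n_O₃/√M_O₃ + n_F₂/√M_F₂)
= (2.74/√48.00) / (2.74/√48.00 + 2.49/√38.00) = 0.3955/(0.3955 + 0.4039) = 0.495.

0.495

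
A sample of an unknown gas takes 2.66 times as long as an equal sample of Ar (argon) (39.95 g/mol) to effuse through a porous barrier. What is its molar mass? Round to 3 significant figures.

283 g/mol

Since effusion rate ∝ 1/√M, t_X/t_Ar = √(M_X/M_Ar).
2.66 = √(M_X/39.95)
M_X = 39.95 × 2.66² = 39.95 × 7.076 = 283 g/mol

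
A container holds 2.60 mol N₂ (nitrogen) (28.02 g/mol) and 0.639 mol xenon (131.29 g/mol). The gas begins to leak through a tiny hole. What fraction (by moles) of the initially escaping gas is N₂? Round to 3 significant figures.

0.898

Each component's effusion rate ∝ (its partial pressure)·(1/√M) ∝ n_i/√M_i.
Mole fraction of N₂ in the effusate = (n_N₂/√M_N₂) / (n_N₂/√M_N₂ + n_Xe/√M_Xe)
= (2.60/√28.02) / (2.60/√28.02 + 0.639/√131.29) = 0.4912/(0.4912 + 0.05577) = 0.898.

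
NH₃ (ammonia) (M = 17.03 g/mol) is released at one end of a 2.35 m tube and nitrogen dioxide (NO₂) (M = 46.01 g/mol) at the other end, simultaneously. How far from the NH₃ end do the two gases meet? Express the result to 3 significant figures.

1.46 m

Graham's law gives d_NH₃/d_NO₂ = rate_NH₃/rate_NO₂ = √(M_NO₂/M_NH₃) = √(46.01/17.03) = 1.644.
With d_NH₃ + d_NO₂ = 2.35 m, d_NO₂ = 2.35/(1 + 1.644) = 0.8889 m.
d_NH₃ = 2.35 − 0.8889 = 1.46 m.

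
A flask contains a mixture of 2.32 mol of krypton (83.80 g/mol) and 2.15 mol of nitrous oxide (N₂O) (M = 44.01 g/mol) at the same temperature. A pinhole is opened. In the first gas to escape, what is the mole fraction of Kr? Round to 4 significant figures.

Each component's effusion rate ∝ (its partial pressure)·(1/√M) ∝ n_i/√M_i.
x_Kr(eff) = (n_Kr/√M_Kr) / (n_Kr/√M_Kr + n_N₂O/√M_N₂O)
= (2.32/√83.80) / (2.32/√83.80 + 2.15/√44.01) = 0.2534/(0.2534 + 0.3241) = 0.4388.

0.4388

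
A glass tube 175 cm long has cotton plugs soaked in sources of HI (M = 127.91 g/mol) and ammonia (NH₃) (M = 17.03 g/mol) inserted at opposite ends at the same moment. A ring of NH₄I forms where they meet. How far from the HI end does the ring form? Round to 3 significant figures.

In equal time, each gas travels a distance ∝ its rate ∝ 1/√M, so d_HI/d_NH₃ = √(M_NH₃/M_HI) = √(17.03/127.91) = 0.3649.
With d_HI + d_NH₃ = 175 cm, d_NH₃ = 175/(1 + 0.3649) = 128.2 cm.
d_HI = 175 − 128.2 = 46.8 cm.

46.8 cm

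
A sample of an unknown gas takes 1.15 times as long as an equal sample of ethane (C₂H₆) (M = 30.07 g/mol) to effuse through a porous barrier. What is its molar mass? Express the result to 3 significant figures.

39.8 g/mol

Graham's law gives t_X/t_C₂H₆ = √(M_X/M_C₂H₆).
1.15 = √(M_X/30.07)
M_X = 30.07 × 1.15² = 30.07 × 1.322 = 39.8 g/mol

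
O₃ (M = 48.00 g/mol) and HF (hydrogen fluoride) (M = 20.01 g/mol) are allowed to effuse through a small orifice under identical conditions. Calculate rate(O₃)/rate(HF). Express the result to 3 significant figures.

0.646

Graham's law gives rate_O₃/rate_HF = √(M_HF/M_O₃) = √(20.01/48.00) = √0.4169 = 0.646.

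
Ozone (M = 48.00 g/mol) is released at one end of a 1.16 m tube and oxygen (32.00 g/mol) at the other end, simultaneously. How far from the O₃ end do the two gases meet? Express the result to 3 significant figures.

The fronts meet when d_O₃ + d_O₂ = L with d_O₃/d_O₂ = √(M_O₂/M_O₃) (Graham's law). Here √(M_O₂/M_O₃) = √(32.00/48.00) = 0.8165.
With d_O₃ + d_O₂ = 1.16 m, d_O₂ = 1.16/(1 + 0.8165) = 0.6386 m.
d_O₃ = 1.16 − 0.6386 = 0.521 m.

0.521 m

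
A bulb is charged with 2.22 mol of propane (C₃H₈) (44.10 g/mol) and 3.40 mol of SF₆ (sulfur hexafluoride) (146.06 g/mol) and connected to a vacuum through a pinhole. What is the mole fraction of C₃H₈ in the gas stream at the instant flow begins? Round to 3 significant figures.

0.543

The effusion rate of species i is ∝ p_i/√M_i ∝ n_i/√M_i.
Mole fraction of C₃H₈ in the effusate = (n_C₃H₈/√M_C₃H₈) / (n_C₃H₈/√M_C₃H₈ + n_SF₆/√M_SF₆)
= (2.22/√44.10) / (2.22/√44.10 + 3.40/√146.06) = 0.3343/(0.3343 + 0.2813) = 0.543.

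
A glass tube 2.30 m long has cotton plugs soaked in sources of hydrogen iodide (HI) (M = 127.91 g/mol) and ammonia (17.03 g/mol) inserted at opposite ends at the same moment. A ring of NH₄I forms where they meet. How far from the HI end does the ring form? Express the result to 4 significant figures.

The fronts meet when d_HI + d_NH₃ = L with d_HI/d_NH₃ = √(M_NH₃/M_HI) (Graham's law). Here √(M_NH₃/M_HI) = √(17.03/127.91) = 0.3649.
With d_HI + d_NH₃ = 2.30 m, d_NH₃ = 2.30/(1 + 0.3649) = 1.685 m.
d_HI = 2.30 − 1.685 = 0.6149 m.

0.6149 m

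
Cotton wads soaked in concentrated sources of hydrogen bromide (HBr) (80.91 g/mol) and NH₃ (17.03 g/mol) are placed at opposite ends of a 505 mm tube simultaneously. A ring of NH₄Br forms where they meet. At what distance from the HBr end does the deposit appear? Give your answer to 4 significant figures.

158.8 mm

Graham's law gives d_HBr/d_NH₃ = rate_HBr/rate_NH₃ = √(M_NH₃/M_HBr) = √(17.03/80.91) = 0.4588.
With d_HBr + d_NH₃ = 505 mm, d_NH₃ = 505/(1 + 0.4588) = 346.2 mm.
d_HBr = 505 − 346.2 = 158.8 mm.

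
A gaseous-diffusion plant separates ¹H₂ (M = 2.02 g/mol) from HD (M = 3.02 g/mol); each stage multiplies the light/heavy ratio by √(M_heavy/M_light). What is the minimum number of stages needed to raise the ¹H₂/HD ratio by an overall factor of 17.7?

15

Single-stage factor α = √(3.02/2.02), so ln α = ½ ln(1.49505) = 0.2011.
Need α^N ≥ 17.7 ⇒ N ≥ ln(17.7) / ln α = 2.874 / 0.2011 = 14.29.
Minimum whole number of stages: N = 15.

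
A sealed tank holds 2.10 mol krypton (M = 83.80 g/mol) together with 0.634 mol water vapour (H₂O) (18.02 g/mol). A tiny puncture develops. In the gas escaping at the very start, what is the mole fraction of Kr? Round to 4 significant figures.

0.6057

Each component's effusion rate ∝ (its partial pressure)·(1/√M) ∝ n_i/√M_i.
Mole fraction of Kr in the effusate = (n_Kr/√M_Kr) / (n_Kr/√M_Kr + n_H₂O/√M_H₂O)
= (2.10/√83.80) / (2.10/√83.80 + 0.634/√18.02) = 0.2294/(0.2294 + 0.1494) = 0.6057.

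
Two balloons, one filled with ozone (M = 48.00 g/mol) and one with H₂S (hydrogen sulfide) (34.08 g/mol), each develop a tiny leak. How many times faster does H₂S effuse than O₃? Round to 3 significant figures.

Using Graham's law: rate_H₂S/rate_O₃ = √(M_O₃/M_H₂S) = √(48.00/34.08) = √1.408 = 1.19.

1.19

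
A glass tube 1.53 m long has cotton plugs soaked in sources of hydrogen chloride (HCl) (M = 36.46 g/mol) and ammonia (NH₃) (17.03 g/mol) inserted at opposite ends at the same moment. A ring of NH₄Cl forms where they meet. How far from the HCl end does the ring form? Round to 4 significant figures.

0.6211 m

The fronts meet when d_HCl + d_NH₃ = L with d_HCl/d_NH₃ = √(M_NH₃/M_HCl) (Graham's law). Here √(M_NH₃/M_HCl) = √(17.03/36.46) = 0.6834.
With d_HCl + d_NH₃ = 1.53 m, d_NH₃ = 1.53/(1 + 0.6834) = 0.9089 m.
d_HCl = 1.53 − 0.9089 = 0.6211 m.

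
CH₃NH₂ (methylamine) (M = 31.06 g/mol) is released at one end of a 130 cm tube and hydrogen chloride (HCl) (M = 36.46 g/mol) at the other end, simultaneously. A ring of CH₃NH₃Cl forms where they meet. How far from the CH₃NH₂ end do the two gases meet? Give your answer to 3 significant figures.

Distances travelled in equal time are proportional to diffusion rates, so d_CH₃NH₂/d_HCl = √(M_HCl/M_CH₃NH₂) = √(36.46/31.06) = 1.083.
With d_CH₃NH₂ + d_HCl = 130 cm, d_HCl = 130/(1 + 1.083) = 62.40 cm.
d_CH₃NH₂ = 130 − 62.40 = 67.6 cm.

67.6 cm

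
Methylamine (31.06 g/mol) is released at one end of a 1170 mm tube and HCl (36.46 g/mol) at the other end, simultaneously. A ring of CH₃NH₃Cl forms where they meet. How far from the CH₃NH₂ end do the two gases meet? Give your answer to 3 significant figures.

Graham's law gives d_CH₃NH₂/d_HCl = rate_CH₃NH₂/rate_HCl = √(M_HCl/M_CH₃NH₂) = √(36.46/31.06) = 1.083.
With d_CH₃NH₂ + d_HCl = 1170 mm, d_HCl = 1170/(1 + 1.083) = 561.6 mm.
d_CH₃NH₂ = 1170 − 561.6 = 608 mm.

608 mm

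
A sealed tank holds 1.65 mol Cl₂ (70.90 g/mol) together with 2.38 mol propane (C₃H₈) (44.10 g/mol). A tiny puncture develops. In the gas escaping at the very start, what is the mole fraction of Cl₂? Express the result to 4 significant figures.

0.3535

Effusion rate of each component ∝ n_i/√M_i (partial pressure × 1/√M).
x_Cl₂(eff) = (n_Cl₂/√M_Cl₂) / (n_Cl₂/√M_Cl₂ + n_C₃H₈/√M_C₃H₈)
= (1.65/√70.90) / (1.65/√70.90 + 2.38/√44.10) = 0.1960/(0.1960 + 0.3584) = 0.3535.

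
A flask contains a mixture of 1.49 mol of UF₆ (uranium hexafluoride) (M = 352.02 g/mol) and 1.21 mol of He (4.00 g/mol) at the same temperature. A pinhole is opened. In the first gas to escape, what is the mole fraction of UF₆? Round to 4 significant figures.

Effusion rate of each component ∝ n_i/√M_i (partial pressure × 1/√M).
Mole fraction of UF₆ in the effusate = (n_UF₆/√M_UF₆) / (n_UF₆/√M_UF₆ + n_He/√M_He)
= (1.49/√352.02) / (1.49/√352.02 + 1.21/√4.00) = 0.07942/(0.07942 + 0.6050) = 0.1160.

0.1160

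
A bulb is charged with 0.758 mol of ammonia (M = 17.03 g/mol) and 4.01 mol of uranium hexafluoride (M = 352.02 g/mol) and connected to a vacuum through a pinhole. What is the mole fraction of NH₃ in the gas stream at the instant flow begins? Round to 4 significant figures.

Rate_i ∝ x_i/√M_i (Graham's law weighted by mole fraction), so the effusate composition follows n_i/√M_i.
x_NH₃(eff) = (n_NH₃/√M_NH₃) / (n_NH₃/√M_NH₃ + n_UF₆/√M_UF₆)
= (0.758/√17.03) / (0.758/√17.03 + 4.01/√352.02) = 0.1837/(0.1837 + 0.2137) = 0.4622.

0.4622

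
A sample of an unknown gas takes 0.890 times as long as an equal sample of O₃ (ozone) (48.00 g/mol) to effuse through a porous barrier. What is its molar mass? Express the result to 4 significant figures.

Using Graham's law: t_X/t_O₃ = √(M_X/M_O₃).
0.890 = √(M_X/48.00)
M_X = 48.00 × 0.890² = 48.00 × 0.7921 = 38.02 g/mol

38.02 g/mol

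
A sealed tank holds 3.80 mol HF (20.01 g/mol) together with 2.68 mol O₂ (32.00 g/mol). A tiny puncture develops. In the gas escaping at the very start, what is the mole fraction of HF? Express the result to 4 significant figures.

0.6420

Rate_i ∝ x_i/√M_i (Graham's law weighted by mole fraction), so the effusate composition follows n_i/√M_i.
Mole fraction of HF in the effusate = (n_HF/√M_HF) / (n_HF/√M_HF + n_O₂/√M_O₂)
= (3.80/√20.01) / (3.80/√20.01 + 2.68/√32.00) = 0.8495/(0.8495 + 0.4738) = 0.6420.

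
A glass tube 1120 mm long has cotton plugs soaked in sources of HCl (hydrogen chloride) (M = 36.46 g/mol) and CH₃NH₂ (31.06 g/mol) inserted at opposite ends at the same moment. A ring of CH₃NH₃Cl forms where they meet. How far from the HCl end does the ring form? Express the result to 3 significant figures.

The fronts meet when d_HCl + d_CH₃NH₂ = L with d_HCl/d_CH₃NH₂ = √(M_CH₃NH₂/M_HCl) (Graham's law). Here √(M_CH₃NH₂/M_HCl) = √(31.06/36.46) = 0.9230.
With d_HCl + d_CH₃NH₂ = 1120 mm, d_CH₃NH₂ = 1120/(1 + 0.9230) = 582.4 mm.
d_HCl = 1120 − 582.4 = 538 mm.

538 mm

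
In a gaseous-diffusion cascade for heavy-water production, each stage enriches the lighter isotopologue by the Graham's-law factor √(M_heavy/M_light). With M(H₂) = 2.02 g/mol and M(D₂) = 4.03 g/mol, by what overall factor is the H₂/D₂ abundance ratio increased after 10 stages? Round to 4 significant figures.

31.61

After 10 stages the ratio has grown by (√(4.03/2.02))^10 = (4.03/2.02)^(10/2).
= 1.99505^5 = 31.61.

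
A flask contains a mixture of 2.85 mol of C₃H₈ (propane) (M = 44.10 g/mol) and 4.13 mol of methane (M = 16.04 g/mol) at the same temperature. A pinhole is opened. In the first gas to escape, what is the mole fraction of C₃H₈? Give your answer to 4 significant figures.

The effusion rate of species i is ∝ p_i/√M_i ∝ n_i/√M_i.
So x_C₃H₈ in the escaping gas = (n_C₃H₈/√M_C₃H₈) / Σ(n_i/√M_i)
= (2.85/√44.10) / (2.85/√44.10 + 4.13/√16.04) = 0.4292/(0.4292 + 1.031) = 0.2939.

0.2939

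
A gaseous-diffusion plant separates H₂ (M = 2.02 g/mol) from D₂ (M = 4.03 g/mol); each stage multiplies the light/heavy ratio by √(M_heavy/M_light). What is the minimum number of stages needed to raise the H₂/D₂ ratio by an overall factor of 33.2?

Per stage α = (4.03/2.02)^(1/2) = 1.99505^0.5, giving ln α = 0.3453.
Need α^N ≥ 33.2 ⇒ N ≥ ln(33.2) / ln α = 3.503 / 0.3453 = 10.14.
Rounding up, N = 11 stages.

11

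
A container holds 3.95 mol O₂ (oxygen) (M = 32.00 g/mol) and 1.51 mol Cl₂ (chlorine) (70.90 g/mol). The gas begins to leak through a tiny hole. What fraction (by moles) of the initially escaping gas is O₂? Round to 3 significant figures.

0.796

Rate_i ∝ x_i/√M_i (Graham's law weighted by mole fraction), so the effusate composition follows n_i/√M_i.
x_O₂(eff) = (n_O₂/√M_O₂) / (n_O₂/√M_O₂ + n_Cl₂/√M_Cl₂)
= (3.95/√32.00) / (3.95/√32.00 + 1.51/√70.90) = 0.6983/(0.6983 + 0.1793) = 0.796.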